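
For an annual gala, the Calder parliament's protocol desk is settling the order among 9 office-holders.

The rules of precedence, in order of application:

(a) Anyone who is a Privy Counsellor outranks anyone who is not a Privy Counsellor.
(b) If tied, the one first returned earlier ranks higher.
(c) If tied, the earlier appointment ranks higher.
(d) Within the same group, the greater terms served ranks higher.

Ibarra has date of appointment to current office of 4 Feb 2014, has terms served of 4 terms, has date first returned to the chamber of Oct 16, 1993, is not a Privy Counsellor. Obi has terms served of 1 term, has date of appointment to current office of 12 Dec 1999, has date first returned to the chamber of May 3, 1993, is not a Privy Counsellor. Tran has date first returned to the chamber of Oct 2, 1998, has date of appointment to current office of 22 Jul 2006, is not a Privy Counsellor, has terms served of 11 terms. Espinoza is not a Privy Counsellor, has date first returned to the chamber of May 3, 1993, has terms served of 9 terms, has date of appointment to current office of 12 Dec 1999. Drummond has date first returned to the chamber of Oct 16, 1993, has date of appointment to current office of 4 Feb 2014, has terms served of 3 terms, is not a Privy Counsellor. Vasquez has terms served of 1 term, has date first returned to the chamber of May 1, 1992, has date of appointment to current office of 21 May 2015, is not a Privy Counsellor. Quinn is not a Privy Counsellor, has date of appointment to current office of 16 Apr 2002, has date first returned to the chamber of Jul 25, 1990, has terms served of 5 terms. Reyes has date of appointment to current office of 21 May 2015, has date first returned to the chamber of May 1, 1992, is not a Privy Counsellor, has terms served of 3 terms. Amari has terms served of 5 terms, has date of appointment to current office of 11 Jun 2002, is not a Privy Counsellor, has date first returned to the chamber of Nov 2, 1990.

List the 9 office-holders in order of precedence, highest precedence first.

Quinn, Amari, Reyes, Vasquez, Espinoza, Obi, Ibarra, Drummond, Tran

By the first rule: Quinn, Amari, Reyes, Vasquez, Espinoza, Obi, Ibarra, Drummond and Tran (each not a Privy Counsellor).
Among Quinn, Amari, Reyes, Vasquez, Espinoza, Obi, Ibarra, Drummond and Tran, by date first returned to the chamber (earlier first): Quinn (Jul 25, 1990) before Amari (Nov 2, 1990) before Reyes and Vasquez (May 1, 1992) before Espinoza and Obi (May 3, 1993) before Ibarra and Drummond (Oct 16, 1993) before Tran (Oct 2, 1998).
Reyes and Vasquez both have date of appointment to current office 21 May 2015, so the next rule applies.
Among Reyes and Vasquez, by terms served (higher first): Reyes (3 terms) before Vasquez (1 term).
Espinoza and Obi both have date of appointment to current office 12 Dec 1999, so the next rule applies.
Among Espinoza and Obi, by terms served (higher first): Espinoza (9 terms) before Obi (1 term).
Ibarra and Drummond both have date of appointment to current office 4 Feb 2014, so the next rule applies.
Among Ibarra and Drummond, by terms served (higher first): Ibarra (4 terms) before Drummond (3 terms).
Full order: Quinn, Amari, Reyes, Vasquez, Espinoza, Obi, Ibarra, Drummond, Tran.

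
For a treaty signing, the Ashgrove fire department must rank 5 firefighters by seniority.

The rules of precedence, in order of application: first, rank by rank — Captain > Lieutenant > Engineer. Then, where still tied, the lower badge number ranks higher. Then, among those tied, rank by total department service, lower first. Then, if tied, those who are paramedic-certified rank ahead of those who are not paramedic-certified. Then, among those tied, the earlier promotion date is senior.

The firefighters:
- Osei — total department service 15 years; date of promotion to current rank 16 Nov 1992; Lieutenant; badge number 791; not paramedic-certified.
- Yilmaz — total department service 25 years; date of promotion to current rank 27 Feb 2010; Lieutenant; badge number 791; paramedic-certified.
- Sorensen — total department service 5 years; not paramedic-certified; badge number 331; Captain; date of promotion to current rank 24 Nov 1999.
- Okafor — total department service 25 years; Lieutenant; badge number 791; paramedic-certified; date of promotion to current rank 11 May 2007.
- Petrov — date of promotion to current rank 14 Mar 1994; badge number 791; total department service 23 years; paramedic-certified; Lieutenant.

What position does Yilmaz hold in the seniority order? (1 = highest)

By rank: Sorensen (Captain); then Osei, Petrov, Okafor and Yilmaz (Lieutenant).
Osei, Petrov, Okafor and Yilmaz all have badge number 791, so the next rule applies.
Among Osei, Petrov, Okafor and Yilmaz, by total department service (lower first): Osei (15 years) before Petrov (23 years) before Okafor and Yilmaz (25 years).
Okafor and Yilmaz are each paramedic-certified, so the next rule applies.
Among Okafor and Yilmaz, by date of promotion to current rank (earlier first): Okafor (11 May 2007) before Yilmaz (27 Feb 2010).
Order: Sorensen, Osei, Petrov, Okafor, Yilmaz. So position 5.

5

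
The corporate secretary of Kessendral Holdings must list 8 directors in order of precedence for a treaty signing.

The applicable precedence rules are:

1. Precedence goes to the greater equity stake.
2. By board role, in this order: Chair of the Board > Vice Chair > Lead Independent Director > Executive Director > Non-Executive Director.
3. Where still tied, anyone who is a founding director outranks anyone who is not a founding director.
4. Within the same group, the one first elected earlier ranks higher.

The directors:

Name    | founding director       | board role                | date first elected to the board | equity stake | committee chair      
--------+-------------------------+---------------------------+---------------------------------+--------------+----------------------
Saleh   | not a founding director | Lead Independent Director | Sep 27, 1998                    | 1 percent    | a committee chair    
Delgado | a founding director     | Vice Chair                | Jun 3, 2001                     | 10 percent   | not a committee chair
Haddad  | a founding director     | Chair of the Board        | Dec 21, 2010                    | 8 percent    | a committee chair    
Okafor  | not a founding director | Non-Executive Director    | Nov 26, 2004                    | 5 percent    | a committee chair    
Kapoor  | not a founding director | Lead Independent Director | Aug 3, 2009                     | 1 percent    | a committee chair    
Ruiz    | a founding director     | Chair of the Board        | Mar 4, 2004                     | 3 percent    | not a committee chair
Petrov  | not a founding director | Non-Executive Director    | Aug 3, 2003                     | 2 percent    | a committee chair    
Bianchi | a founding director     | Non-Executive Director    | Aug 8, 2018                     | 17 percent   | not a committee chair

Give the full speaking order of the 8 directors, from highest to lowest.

Bianchi, Delgado, Haddad, Okafor, Ruiz, Petrov, Saleh, Kapoor

By equity stake (higher first): Bianchi (17 percent); then Delgado (10 percent); then Haddad (8 percent); then Okafor (5 percent); then Ruiz (3 percent); then Petrov (2 percent); then Saleh and Kapoor (both 1 percent).
Saleh and Kapoor are each Lead Independent Director, so the next rule applies.
Saleh and Kapoor are each not a founding director, so the next rule applies.
Among Saleh and Kapoor, by date first elected to the board (earlier first): Saleh (Sep 27, 1998) before Kapoor (Aug 3, 2009).
Full order: Bianchi, Delgado, Haddad, Okafor, Ruiz, Petrov, Saleh, Kapoor.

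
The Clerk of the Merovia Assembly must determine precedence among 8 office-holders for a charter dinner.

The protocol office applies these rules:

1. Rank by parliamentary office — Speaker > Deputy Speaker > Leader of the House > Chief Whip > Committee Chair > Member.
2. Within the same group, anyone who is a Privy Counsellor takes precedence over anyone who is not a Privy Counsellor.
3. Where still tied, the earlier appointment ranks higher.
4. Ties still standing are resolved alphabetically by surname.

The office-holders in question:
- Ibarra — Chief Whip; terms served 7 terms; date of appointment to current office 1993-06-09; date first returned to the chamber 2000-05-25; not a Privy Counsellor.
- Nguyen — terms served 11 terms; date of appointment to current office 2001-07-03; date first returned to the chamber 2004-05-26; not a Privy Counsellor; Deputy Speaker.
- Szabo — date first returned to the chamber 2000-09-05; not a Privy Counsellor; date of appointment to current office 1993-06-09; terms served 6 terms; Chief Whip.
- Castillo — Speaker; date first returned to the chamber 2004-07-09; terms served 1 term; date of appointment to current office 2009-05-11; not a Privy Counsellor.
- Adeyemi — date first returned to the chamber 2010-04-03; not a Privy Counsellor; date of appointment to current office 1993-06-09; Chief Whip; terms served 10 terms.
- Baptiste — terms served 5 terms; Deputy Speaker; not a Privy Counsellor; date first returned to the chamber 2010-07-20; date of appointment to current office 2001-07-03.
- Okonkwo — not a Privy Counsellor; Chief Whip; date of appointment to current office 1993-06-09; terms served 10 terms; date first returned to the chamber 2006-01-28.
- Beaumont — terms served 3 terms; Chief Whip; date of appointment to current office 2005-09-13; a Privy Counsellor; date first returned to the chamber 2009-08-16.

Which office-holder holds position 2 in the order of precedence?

Baptiste

By parliamentary office: Castillo (Speaker); then Baptiste and Nguyen (Deputy Speaker); then Beaumont, Adeyemi, Ibarra, Okonkwo and Szabo (Chief Whip).
Baptiste and Nguyen are each not a Privy Counsellor, so the next rule applies.
Baptiste and Nguyen both have date of appointment to current office 2001-07-03, so the next rule applies.
Among Baptiste and Nguyen, alphabetically by surname: Baptiste before Nguyen.
Among Beaumont, Adeyemi, Ibarra, Okonkwo and Szabo, a Privy Counsellor before not a Privy Counsellor: Beaumont (a Privy Counsellor) before Adeyemi, Ibarra, Okonkwo and Szabo (not a Privy Counsellor).
Adeyemi, Ibarra, Okonkwo and Szabo all have date of appointment to current office 1993-06-09, so the next rule applies.
Among Adeyemi, Ibarra, Okonkwo and Szabo, alphabetically by surname: Adeyemi before Ibarra before Okonkwo before Szabo.
Order: Castillo, Baptiste, Nguyen, Beaumont, Adeyemi, Ibarra, Okonkwo, Szabo.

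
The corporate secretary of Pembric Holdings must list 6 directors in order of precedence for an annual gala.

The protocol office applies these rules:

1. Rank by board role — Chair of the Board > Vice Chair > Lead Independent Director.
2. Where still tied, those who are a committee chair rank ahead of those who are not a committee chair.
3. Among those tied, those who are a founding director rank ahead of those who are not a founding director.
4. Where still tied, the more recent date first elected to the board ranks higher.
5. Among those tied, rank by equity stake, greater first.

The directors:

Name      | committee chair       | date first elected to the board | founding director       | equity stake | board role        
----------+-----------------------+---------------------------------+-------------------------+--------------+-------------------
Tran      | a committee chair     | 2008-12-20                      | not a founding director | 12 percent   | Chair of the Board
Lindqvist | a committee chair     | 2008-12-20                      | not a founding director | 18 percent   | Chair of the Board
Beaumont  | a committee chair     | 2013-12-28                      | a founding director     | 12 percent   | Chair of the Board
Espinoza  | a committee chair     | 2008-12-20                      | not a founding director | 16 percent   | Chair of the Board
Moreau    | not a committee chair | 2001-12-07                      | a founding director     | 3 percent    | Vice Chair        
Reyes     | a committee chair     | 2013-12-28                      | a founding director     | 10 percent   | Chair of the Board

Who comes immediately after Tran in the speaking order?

By board role: Beaumont, Reyes, Lindqvist, Espinoza and Tran (Chair of the Board); then Moreau (Vice Chair).
Beaumont, Reyes, Lindqvist, Espinoza and Tran are each a committee chair, so the next rule applies.
Among Beaumont, Reyes, Lindqvist, Espinoza and Tran, a founding director before not a founding director: Beaumont and Reyes (a founding director) before Lindqvist, Espinoza and Tran (not a founding director).
Beaumont and Reyes both have date first elected to the board 2013-12-28, so the next rule applies.
Among Beaumont and Reyes, by equity stake (higher first): Beaumont (12 percent) before Reyes (10 percent).
Lindqvist, Espinoza and Tran all have date first elected to the board 2008-12-20, so the next rule applies.
Among Lindqvist, Espinoza and Tran, by equity stake (higher first): Lindqvist (18 percent) before Espinoza (16 percent) before Tran (12 percent).
Order: Beaumont, Reyes, Lindqvist, Espinoza, Tran, Moreau.

Moreau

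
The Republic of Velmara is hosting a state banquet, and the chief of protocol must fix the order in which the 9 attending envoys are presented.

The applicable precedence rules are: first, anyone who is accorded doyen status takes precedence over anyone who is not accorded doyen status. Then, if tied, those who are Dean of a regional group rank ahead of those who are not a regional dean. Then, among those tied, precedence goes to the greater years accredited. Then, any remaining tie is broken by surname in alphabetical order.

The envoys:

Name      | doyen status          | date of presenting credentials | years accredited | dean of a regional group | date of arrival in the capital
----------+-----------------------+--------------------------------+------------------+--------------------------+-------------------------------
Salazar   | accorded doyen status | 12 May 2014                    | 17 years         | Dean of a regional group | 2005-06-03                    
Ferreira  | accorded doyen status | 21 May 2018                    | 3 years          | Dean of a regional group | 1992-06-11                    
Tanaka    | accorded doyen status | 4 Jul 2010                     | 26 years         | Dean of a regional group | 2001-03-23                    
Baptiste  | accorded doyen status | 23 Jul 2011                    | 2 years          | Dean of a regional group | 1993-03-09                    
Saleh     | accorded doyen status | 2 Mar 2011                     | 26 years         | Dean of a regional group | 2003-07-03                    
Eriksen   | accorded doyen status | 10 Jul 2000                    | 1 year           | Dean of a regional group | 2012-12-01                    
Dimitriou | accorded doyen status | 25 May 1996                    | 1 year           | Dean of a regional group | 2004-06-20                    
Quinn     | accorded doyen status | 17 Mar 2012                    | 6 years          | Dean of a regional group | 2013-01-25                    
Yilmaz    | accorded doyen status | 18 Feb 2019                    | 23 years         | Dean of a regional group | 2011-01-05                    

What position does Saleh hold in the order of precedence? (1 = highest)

By the first rule: Saleh, Tanaka, Yilmaz, Salazar, Quinn, Ferreira, Baptiste, Dimitriou and Eriksen (each accorded doyen status).
Saleh, Tanaka, Yilmaz, Salazar, Quinn, Ferreira, Baptiste, Dimitriou and Eriksen are each Dean of a regional group, so the next rule applies.
Among Saleh, Tanaka, Yilmaz, Salazar, Quinn, Ferreira, Baptiste, Dimitriou and Eriksen, by years accredited (higher first): Saleh and Tanaka (26 years) before Yilmaz (23 years) before Salazar (17 years) before Quinn (6 years) before Ferreira (3 years) before Baptiste (2 years) before Dimitriou and Eriksen (1 year).
Among Saleh and Tanaka, alphabetically by surname: Saleh before Tanaka.
Among Dimitriou and Eriksen, alphabetically by surname: Dimitriou before Eriksen.
Order: Saleh, Tanaka, Yilmaz, Salazar, Quinn, Ferreira, Baptiste, Dimitriou, Eriksen. So position 1.

1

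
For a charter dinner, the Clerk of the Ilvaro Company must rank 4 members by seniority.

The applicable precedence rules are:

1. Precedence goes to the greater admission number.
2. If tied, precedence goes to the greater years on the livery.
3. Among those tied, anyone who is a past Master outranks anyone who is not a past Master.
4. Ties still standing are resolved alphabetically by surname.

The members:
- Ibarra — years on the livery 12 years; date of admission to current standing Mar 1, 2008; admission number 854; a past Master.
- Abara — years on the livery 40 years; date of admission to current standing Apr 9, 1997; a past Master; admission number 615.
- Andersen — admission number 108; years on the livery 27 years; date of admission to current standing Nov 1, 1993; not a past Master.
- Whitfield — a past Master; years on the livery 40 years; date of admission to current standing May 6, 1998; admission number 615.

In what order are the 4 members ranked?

By admission number (higher first): Ibarra (854); then Abara and Whitfield (both 615); then Andersen (108).
Abara and Whitfield both have years on the livery 40 years, so the next rule applies.
Abara and Whitfield are each a past Master, so the next rule applies.
Among Abara and Whitfield, alphabetically by surname: Abara before Whitfield.
Full order: Ibarra, Abara, Whitfield, Andersen.

Ibarra, Abara, Whitfield, Andersen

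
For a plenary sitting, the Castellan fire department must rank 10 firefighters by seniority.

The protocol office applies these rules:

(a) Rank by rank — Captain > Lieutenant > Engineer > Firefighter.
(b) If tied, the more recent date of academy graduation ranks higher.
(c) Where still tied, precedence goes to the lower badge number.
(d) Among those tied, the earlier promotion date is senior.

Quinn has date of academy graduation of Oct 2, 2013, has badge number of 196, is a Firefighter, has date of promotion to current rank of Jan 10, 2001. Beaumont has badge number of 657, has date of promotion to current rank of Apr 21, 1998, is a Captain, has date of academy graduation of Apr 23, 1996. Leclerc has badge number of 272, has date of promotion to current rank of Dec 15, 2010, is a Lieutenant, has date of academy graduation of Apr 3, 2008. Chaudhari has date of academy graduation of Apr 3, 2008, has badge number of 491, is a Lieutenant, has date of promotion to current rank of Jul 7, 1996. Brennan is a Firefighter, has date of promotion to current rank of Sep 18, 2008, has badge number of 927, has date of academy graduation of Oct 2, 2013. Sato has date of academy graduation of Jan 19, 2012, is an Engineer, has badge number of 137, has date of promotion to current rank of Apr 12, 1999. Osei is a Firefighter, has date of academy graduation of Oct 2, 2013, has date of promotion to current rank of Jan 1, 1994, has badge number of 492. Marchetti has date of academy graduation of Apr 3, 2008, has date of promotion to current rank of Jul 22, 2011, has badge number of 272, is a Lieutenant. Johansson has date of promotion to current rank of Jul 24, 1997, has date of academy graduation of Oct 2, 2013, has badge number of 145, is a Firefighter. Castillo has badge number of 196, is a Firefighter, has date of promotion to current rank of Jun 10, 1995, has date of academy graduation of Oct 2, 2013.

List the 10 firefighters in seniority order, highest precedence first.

Beaumont, Leclerc, Marchetti, Chaudhari, Sato, Johansson, Castillo, Quinn, Osei, Brennan

By rank: Beaumont (Captain); then Leclerc, Marchetti and Chaudhari (Lieutenant); then Sato (Engineer); then Johansson, Castillo, Quinn, Osei and Brennan (Firefighter).
Leclerc, Marchetti and Chaudhari all have date of academy graduation Apr 3, 2008, so the next rule applies.
Among Leclerc, Marchetti and Chaudhari, by badge number (lower first): Leclerc and Marchetti (272) before Chaudhari (491).
Among Leclerc and Marchetti, by date of promotion to current rank (earlier first): Leclerc (Dec 15, 2010) before Marchetti (Jul 22, 2011).
Johansson, Castillo, Quinn, Osei and Brennan all have date of academy graduation Oct 2, 2013, so the next rule applies.
Among Johansson, Castillo, Quinn, Osei and Brennan, by badge number (lower first): Johansson (145) before Castillo and Quinn (196) before Osei (492) before Brennan (927).
Among Castillo and Quinn, by date of promotion to current rank (earlier first): Castillo (Jun 10, 1995) before Quinn (Jan 10, 2001).
Full order: Beaumont, Leclerc, Marchetti, Chaudhari, Sato, Johansson, Castillo, Quinn, Osei, Brennan.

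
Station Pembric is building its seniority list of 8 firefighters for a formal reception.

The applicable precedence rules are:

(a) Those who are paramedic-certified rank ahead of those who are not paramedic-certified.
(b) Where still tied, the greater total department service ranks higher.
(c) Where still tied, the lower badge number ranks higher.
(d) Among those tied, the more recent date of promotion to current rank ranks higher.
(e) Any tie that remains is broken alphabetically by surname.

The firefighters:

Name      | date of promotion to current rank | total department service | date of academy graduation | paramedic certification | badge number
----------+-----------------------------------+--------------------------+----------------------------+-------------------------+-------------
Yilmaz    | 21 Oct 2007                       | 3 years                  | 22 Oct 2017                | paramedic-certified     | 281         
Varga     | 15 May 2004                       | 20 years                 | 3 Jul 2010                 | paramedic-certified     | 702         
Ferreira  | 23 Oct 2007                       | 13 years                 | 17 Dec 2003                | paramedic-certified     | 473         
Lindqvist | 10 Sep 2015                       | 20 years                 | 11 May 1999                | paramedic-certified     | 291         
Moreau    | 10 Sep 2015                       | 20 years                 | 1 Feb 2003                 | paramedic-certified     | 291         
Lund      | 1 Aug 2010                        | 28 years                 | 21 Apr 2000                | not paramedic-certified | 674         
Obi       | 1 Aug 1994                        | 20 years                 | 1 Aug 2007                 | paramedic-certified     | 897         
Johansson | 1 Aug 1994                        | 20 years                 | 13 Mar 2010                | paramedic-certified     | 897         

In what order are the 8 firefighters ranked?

By the first rule: Lindqvist, Moreau, Varga, Johansson, Obi, Ferreira and Yilmaz (each paramedic-certified); then Lund (not paramedic-certified).
Among Lindqvist, Moreau, Varga, Johansson, Obi, Ferreira and Yilmaz, by total department service (higher first): Lindqvist, Moreau, Varga, Johansson and Obi (20 years) before Ferreira (13 years) before Yilmaz (3 years).
Among Lindqvist, Moreau, Varga, Johansson and Obi, by badge number (lower first): Lindqvist and Moreau (291) before Varga (702) before Johansson and Obi (897).
Lindqvist and Moreau both have date of promotion to current rank 10 Sep 2015, so the next rule applies.
Among Lindqvist and Moreau, alphabetically by surname: Lindqvist before Moreau.
Johansson and Obi both have date of promotion to current rank 1 Aug 1994, so the next rule applies.
Among Johansson and Obi, alphabetically by surname: Johansson before Obi.
Full order: Lindqvist, Moreau, Varga, Johansson, Obi, Ferreira, Yilmaz, Lund.

Lindqvist, Moreau, Varga, Johansson, Obi, Ferreira, Yilmaz, Lund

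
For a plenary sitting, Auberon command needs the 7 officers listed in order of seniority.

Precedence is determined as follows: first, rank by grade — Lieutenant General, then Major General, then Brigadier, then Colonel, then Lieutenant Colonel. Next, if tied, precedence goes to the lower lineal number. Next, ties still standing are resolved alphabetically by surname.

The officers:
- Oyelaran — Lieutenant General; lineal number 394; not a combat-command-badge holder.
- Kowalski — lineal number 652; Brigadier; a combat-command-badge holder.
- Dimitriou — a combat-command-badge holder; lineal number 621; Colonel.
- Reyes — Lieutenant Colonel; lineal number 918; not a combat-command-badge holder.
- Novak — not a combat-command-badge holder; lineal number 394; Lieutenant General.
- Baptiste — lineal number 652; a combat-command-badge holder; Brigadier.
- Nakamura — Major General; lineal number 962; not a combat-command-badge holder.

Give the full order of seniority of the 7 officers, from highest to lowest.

Novak, Oyelaran, Nakamura, Baptiste, Kowalski, Dimitriou, Reyes

By grade: Novak and Oyelaran (Lieutenant General); then Nakamura (Major General); then Baptiste and Kowalski (Brigadier); then Dimitriou (Colonel); then Reyes (Lieutenant Colonel).
Novak and Oyelaran both have lineal number 394, so the next rule applies.
Among Novak and Oyelaran, alphabetically by surname: Novak before Oyelaran.
Baptiste and Kowalski both have lineal number 652, so the next rule applies.
Among Baptiste and Kowalski, alphabetically by surname: Baptiste before Kowalski.
Full order: Novak, Oyelaran, Nakamura, Baptiste, Kowalski, Dimitriou, Reyes.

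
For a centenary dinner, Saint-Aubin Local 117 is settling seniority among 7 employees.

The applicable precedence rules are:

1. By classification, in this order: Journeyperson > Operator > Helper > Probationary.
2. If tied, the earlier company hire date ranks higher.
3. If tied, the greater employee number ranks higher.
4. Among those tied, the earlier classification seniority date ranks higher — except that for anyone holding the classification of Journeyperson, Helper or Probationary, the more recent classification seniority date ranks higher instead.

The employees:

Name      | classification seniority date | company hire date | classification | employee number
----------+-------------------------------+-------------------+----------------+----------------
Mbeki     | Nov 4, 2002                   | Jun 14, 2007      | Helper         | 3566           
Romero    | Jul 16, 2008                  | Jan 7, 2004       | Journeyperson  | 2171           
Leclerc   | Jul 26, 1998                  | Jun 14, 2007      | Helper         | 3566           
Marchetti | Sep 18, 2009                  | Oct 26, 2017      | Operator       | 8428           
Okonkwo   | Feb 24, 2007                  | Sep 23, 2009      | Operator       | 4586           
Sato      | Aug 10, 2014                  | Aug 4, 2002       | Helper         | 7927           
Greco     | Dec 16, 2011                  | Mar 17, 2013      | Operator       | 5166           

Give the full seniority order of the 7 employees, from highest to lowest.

By classification: Romero (Journeyperson); then Okonkwo, Greco and Marchetti (Operator); then Sato, Mbeki and Leclerc (Helper).
Among Okonkwo, Greco and Marchetti, by company hire date (earlier first): Okonkwo (Sep 23, 2009) before Greco (Mar 17, 2013) before Marchetti (Oct 26, 2017).
Among Sato, Mbeki and Leclerc, by company hire date (earlier first): Sato (Aug 4, 2002) before Mbeki and Leclerc (Jun 14, 2007).
Mbeki and Leclerc both have employee number 3566, so the next rule applies.
Among Mbeki and Leclerc, by classification seniority date (later first) (reversed rule for this group): Mbeki (Nov 4, 2002) before Leclerc (Jul 26, 1998).
Full order: Romero, Okonkwo, Greco, Marchetti, Sato, Mbeki, Leclerc.

Romero, Okonkwo, Greco, Marchetti, Sato, Mbeki, Leclerc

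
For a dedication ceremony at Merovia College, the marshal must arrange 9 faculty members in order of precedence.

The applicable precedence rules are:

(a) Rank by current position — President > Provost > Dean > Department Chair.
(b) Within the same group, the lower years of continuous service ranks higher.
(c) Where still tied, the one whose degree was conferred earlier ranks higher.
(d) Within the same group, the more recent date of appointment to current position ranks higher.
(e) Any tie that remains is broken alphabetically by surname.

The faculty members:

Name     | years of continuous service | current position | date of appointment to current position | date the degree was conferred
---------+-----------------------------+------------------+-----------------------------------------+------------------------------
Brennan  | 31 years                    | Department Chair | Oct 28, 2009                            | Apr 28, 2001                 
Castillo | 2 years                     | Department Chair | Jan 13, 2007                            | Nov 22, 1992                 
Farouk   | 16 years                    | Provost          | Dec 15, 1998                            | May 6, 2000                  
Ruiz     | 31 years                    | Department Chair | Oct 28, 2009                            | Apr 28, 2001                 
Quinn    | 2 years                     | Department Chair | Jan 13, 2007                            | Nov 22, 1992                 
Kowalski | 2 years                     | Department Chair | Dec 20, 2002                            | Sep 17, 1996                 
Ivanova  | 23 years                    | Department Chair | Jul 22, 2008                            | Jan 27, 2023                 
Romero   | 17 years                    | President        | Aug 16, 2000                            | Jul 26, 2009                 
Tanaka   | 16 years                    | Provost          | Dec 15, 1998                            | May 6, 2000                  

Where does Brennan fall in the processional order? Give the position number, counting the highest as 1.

By current position: Romero (President); then Farouk and Tanaka (Provost); then Castillo, Quinn, Kowalski, Ivanova, Brennan and Ruiz (Department Chair).
Farouk and Tanaka both have years of continuous service 16 years, so the next rule applies.
Farouk and Tanaka both have date the degree was conferred May 6, 2000, so the next rule applies.
Farouk and Tanaka both have date of appointment to current position Dec 15, 1998, so the next rule applies.
Among Farouk and Tanaka, alphabetically by surname: Farouk before Tanaka.
Among Castillo, Quinn, Kowalski, Ivanova, Brennan and Ruiz, by years of continuous service (lower first): Castillo, Quinn and Kowalski (2 years) before Ivanova (23 years) before Brennan and Ruiz (31 years).
Among Castillo, Quinn and Kowalski, by date the degree was conferred (earlier first): Castillo and Quinn (Nov 22, 1992) before Kowalski (Sep 17, 1996).
Castillo and Quinn both have date of appointment to current position Jan 13, 2007, so the next rule applies.
Among Castillo and Quinn, alphabetically by surname: Castillo before Quinn.
Brennan and Ruiz both have date the degree was conferred Apr 28, 2001, so the next rule applies.
Brennan and Ruiz both have date of appointment to current position Oct 28, 2009, so the next rule applies.
Among Brennan and Ruiz, alphabetically by surname: Brennan before Ruiz.
Order: Romero, Farouk, Tanaka, Castillo, Quinn, Kowalski, Ivanova, Brennan, Ruiz. So position 8.

8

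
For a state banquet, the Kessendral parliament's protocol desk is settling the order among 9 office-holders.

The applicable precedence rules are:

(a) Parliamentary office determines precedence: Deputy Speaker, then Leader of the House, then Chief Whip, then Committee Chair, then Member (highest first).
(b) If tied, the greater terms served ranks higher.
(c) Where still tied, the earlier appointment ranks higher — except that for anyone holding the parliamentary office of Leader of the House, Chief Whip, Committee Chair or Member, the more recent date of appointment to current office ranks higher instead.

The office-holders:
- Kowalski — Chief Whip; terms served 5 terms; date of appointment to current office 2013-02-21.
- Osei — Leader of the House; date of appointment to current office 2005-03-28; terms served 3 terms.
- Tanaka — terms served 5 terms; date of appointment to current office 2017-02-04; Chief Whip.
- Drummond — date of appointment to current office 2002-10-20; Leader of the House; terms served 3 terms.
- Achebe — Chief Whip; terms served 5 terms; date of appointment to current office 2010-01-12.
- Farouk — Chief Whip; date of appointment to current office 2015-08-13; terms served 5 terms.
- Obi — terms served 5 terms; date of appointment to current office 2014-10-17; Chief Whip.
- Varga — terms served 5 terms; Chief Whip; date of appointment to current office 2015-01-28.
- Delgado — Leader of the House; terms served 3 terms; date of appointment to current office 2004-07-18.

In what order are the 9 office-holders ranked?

Osei, Delgado, Drummond, Tanaka, Farouk, Varga, Obi, Kowalski, Achebe

By parliamentary office: Osei, Delgado and Drummond (Leader of the House); then Tanaka, Farouk, Varga, Obi, Kowalski and Achebe (Chief Whip).
Osei, Delgado and Drummond all have terms served 3 terms, so the next rule applies.
Among Osei, Delgado and Drummond, by date of appointment to current office (later first) (reversed rule for this group): Osei (2005-03-28) before Delgado (2004-07-18) before Drummond (2002-10-20).
Tanaka, Farouk, Varga, Obi, Kowalski and Achebe all have terms served 5 terms, so the next rule applies.
Among Tanaka, Farouk, Varga, Obi, Kowalski and Achebe, by date of appointment to current office (later first) (reversed rule for this group): Tanaka (2017-02-04) before Farouk (2015-08-13) before Varga (2015-01-28) before Obi (2014-10-17) before Kowalski (2013-02-21) before Achebe (2010-01-12).
Full order: Osei, Delgado, Drummond, Tanaka, Farouk, Varga, Obi, Kowalski, Achebe.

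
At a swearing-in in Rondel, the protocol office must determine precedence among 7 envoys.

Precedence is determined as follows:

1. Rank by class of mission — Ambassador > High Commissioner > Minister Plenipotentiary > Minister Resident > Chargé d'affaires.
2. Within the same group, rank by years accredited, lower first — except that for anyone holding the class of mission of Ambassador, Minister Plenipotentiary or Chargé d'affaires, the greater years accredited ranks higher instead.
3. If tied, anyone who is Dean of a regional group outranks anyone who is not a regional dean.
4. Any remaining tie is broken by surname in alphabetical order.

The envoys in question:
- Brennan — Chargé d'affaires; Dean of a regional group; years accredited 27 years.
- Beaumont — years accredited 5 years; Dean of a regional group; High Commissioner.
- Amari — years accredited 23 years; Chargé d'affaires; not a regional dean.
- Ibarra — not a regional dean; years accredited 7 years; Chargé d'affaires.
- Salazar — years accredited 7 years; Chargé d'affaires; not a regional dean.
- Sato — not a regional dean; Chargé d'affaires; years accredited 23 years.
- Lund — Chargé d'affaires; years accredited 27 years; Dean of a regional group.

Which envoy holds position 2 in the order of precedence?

By class of mission: Beaumont (High Commissioner); then Brennan, Lund, Amari, Sato, Ibarra and Salazar (Chargé d'affaires).
Among Brennan, Lund, Amari, Sato, Ibarra and Salazar, by years accredited (higher first) (reversed rule for this group): Brennan and Lund (27 years) before Amari and Sato (23 years) before Ibarra and Salazar (7 years).
Brennan and Lund are each Dean of a regional group, so the next rule applies.
Among Brennan and Lund, alphabetically by surname: Brennan before Lund.
Amari and Sato are each not a regional dean, so the next rule applies.
Among Amari and Sato, alphabetically by surname: Amari before Sato.
Ibarra and Salazar are each not a regional dean, so the next rule applies.
Among Ibarra and Salazar, alphabetically by surname: Ibarra before Salazar.
Order: Beaumont, Brennan, Lund, Amari, Sato, Ibarra, Salazar.

Brennan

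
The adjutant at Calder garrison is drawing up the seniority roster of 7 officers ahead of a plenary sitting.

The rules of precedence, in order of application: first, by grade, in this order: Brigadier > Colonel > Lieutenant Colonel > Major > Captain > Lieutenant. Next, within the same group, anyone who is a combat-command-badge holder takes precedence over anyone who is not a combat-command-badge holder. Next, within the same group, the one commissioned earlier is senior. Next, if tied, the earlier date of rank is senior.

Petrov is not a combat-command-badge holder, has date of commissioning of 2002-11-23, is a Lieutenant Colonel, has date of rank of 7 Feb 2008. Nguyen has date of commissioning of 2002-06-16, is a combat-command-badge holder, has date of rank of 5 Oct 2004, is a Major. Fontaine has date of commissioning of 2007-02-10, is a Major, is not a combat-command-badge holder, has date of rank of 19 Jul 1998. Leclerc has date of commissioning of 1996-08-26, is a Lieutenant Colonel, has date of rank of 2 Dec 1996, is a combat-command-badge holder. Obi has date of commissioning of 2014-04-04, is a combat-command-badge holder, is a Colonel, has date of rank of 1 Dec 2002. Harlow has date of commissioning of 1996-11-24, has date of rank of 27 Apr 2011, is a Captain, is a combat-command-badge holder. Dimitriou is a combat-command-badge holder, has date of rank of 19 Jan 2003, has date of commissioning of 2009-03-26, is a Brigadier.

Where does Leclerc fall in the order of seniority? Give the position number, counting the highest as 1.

3

By grade: Dimitriou (Brigadier); then Obi (Colonel); then Leclerc and Petrov (Lieutenant Colonel); then Nguyen and Fontaine (Major); then Harlow (Captain).
Among Leclerc and Petrov, a combat-command-badge holder before not a combat-command-badge holder: Leclerc (a combat-command-badge holder) before Petrov (not a combat-command-badge holder).
Among Nguyen and Fontaine, a combat-command-badge holder before not a combat-command-badge holder: Nguyen (a combat-command-badge holder) before Fontaine (not a combat-command-badge holder).
Order: Dimitriou, Obi, Leclerc, Petrov, Nguyen, Fontaine, Harlow. So position 3.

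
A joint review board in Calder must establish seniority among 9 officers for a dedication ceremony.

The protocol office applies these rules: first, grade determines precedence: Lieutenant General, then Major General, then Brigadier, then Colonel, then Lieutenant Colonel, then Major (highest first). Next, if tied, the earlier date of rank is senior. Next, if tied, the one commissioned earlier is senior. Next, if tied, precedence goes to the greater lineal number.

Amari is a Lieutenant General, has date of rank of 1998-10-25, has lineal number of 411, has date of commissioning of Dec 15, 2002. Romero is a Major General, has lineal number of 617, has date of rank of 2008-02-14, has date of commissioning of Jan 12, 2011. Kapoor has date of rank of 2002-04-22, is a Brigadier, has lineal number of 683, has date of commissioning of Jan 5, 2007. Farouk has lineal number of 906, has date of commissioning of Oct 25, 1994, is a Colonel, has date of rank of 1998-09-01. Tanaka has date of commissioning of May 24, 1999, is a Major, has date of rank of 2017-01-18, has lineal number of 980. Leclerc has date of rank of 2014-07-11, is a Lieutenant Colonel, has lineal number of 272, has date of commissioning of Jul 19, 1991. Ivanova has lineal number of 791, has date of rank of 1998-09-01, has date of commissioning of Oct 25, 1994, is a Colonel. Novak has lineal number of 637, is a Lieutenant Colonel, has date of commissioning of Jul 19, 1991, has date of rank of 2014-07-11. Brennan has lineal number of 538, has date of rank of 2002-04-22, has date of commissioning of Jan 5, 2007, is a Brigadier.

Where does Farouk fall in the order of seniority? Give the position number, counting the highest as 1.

5

By grade: Amari (Lieutenant General); then Romero (Major General); then Kapoor and Brennan (Brigadier); then Farouk and Ivanova (Colonel); then Novak and Leclerc (Lieutenant Colonel); then Tanaka (Major).
Kapoor and Brennan both have date of rank 2002-04-22, so the next rule applies.
Kapoor and Brennan both have date of commissioning Jan 5, 2007, so the next rule applies.
Among Kapoor and Brennan, by lineal number (higher first): Kapoor (683) before Brennan (538).
Farouk and Ivanova both have date of rank 1998-09-01, so the next rule applies.
Farouk and Ivanova both have date of commissioning Oct 25, 1994, so the next rule applies.
Among Farouk and Ivanova, by lineal number (higher first): Farouk (906) before Ivanova (791).
Novak and Leclerc both have date of rank 2014-07-11, so the next rule applies.
Novak and Leclerc both have date of commissioning Jul 19, 1991, so the next rule applies.
Among Novak and Leclerc, by lineal number (higher first): Novak (637) before Leclerc (272).
Order: Amari, Romero, Kapoor, Brennan, Farouk, Ivanova, Novak, Leclerc, Tanaka. So position 5.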